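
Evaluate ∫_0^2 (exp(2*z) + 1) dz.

An antiderivative is F(z) = exp(2*z)/2 + z.
Then F(2) - F(0) = (2 + exp(4)/2) - (1/2) = 3/2 + exp(4)/2.

3/2 + exp(4)/2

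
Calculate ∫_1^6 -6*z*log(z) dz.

-108*log(3) - 108*log(2) + 105/2

Integrate by parts once (u = ln z, dv = -6*z dz).
An antiderivative is F(z) = -3*z**2*(2*log(z) - 1)/2.
Then F(6) - F(1) = (-108*log(3) - 108*log(2) + 54) - (3/2) = -108*log(3) - 108*log(2) + 105/2.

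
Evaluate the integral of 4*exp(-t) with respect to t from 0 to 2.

4 - 4*exp(-2)

An antiderivative is F(t) = -4*exp(-t).
Then F(2) - F(0) = (-4*exp(-2)) - (-4) = 4 - 4*exp(-2).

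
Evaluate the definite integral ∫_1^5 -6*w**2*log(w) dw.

248/3 - 250*log(5)

Integrate by parts once (u = ln w, dv = -6*w**2 dw).
An antiderivative is F(w) = -2*w**3*(3*log(w) - 1)/3.
Then F(5) - F(1) = (250/3 - 250*log(5)) - (2/3) = 248/3 - 250*log(5).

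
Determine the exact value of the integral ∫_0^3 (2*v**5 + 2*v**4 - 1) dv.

1686/5

By the power rule, an antiderivative is F(v) = v**6/3 + 2*v**5/5 - v.
Then F(3) - F(0) = (1686/5) - (0) = 1686/5.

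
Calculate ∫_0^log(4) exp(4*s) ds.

Let u = exp(s), so du = exp(s) ds. When s = 0, u = 1; when s = log(4), u = 4.
The integral becomes ∫ u**3 du from 1 to 4, with antiderivative u**4/4.
Back in s: F(s) = exp(4*s)/4.
Then F(log(4)) - F(0) = (64) - (1/4) = 255/4.

255/4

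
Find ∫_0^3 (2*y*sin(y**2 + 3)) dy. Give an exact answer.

Let u = y**2 + 3, so du = 2*y dy. When y = 0, u = 3; when y = 3, u = 12.
The integral becomes ∫ sin(u) du from 3 to 12, with antiderivative -cos(u).
Back in y: F(y) = -cos(y**2 + 3).
Then F(3) - F(0) = (-cos(12)) - (-cos(3)) = cos(3) - cos(12).

cos(3) - cos(12)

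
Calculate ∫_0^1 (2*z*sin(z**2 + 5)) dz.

Let u = z**2 + 5, so du = 2*z dz. When z = 0, u = 5; when z = 1, u = 6.
The integral becomes ∫ sin(u) du from 5 to 6, with antiderivative -cos(u).
Back in z: F(z) = -cos(z**2 + 5).
Then F(1) - F(0) = (-cos(6)) - (-cos(5)) = -cos(6) + cos(5).

-cos(6) + cos(5)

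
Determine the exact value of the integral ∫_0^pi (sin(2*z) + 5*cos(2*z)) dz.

An antiderivative is F(z) = 5*sin(2*z)/2 - cos(2*z)/2.
Then F(pi) - F(0) = (-1/2) - (-1/2) = 0.

0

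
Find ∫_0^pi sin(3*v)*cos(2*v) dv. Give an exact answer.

Use the identity sin(3*v)cos(2*v) = [sin(5*v) + sin(v)]/2.
An antiderivative is F(v) = -cos(v)/2 - cos(5*v)/10.
Then F(pi) - F(0) = (3/5) - (-3/5) = 6/5.

6/5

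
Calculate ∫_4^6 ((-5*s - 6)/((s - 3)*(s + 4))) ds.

Factor the denominator: s**2 + s - 12 = (s + 4)(s - 3).
Partial fractions: (-5*s - 6)/((s - 3)*(s + 4)) = -2/(s + 4) - 3/(s - 3).
An antiderivative is F(s) = -3*log(s - 3) - 2*log(s + 4).
Then F(6) - F(4) = (-3*log(3) - 2*log(5) - 2*log(2)) - (-log(64)) = -3*log(3) - 2*log(5) + 4*log(2).

-3*log(3) - 2*log(5) + 4*log(2)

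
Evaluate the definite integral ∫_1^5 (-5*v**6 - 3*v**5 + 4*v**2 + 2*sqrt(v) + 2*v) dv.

By the power rule, an antiderivative is F(v) = -5*v**7/7 - v**6/2 + 4*v**(3/2)/3 + 4*v**3/3 + v**2.
Then F(5) - F(1) = (-2663825/42 + 20*sqrt(5)/3) - (103/42) = -443988/7 + 20*sqrt(5)/3.

-443988/7 + 20*sqrt(5)/3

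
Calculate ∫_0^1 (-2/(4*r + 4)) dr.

-log(2)/2

An antiderivative is F(r) = -log(4*r + 4)/2.
Then F(1) - F(0) = (-3*log(2)/2) - (-log(2)) = -log(2)/2.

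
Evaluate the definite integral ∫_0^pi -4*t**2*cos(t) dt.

Integrate by parts twice (u = t^2, dv = -4*cos(t) dt).
An antiderivative is F(t) = -4*t**2*sin(t) - 8*t*cos(t) + 8*sin(t).
Then F(pi) - F(0) = (8*pi) - (0) = 8*pi.

8*pi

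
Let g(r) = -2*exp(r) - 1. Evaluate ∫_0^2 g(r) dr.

-2*exp(2)

An antiderivative is F(r) = -r - 2*exp(r).
Then F(2) - F(0) = (-2*exp(2) - 2) - (-2) = -2*exp(2).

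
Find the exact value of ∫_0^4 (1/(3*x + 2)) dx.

log(7)/3

An antiderivative is F(x) = log(3*x + 2)/3.
Then F(4) - F(0) = (log(14)/3) - (log(2)/3) = log(7)/3.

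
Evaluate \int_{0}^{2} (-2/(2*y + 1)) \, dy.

-log(5)

An antiderivative is F(y) = -log(2*y + 1).
Then F(2) - F(0) = (-log(5)) - (0) = -log(5).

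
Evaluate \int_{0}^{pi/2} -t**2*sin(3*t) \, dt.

Integrate by parts twice (u = t^2, dv = -sin(3*t) dt).
An antiderivative is F(t) = t**2*cos(3*t)/3 - 2*t*sin(3*t)/9 - 2*cos(3*t)/27.
Then F(pi/2) - F(0) = (pi/9) - (-2/27) = 2/27 + pi/9.

2/27 + pi/9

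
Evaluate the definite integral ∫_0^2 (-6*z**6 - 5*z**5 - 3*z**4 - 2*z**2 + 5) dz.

By the power rule, an antiderivative is F(z) = -6*z**7/7 - 5*z**6/6 - 3*z**5/5 - 2*z**3/3 + 5*z.
Then F(2) - F(0) = (-18646/105) - (0) = -18646/105.

-18646/105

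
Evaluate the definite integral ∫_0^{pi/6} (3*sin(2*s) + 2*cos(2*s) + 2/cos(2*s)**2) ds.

An antiderivative is F(s) = sin(2*s) - 3*cos(2*s)/2 + tan(2*s).
Then F(pi/6) - F(0) = (-3/4 + 3*sqrt(3)/2) - (-3/2) = 3/4 + 3*sqrt(3)/2.

3/4 + 3*sqrt(3)/2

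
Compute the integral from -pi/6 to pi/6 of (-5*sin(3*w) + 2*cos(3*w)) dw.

4/3

An antiderivative is F(w) = 2*sin(3*w)/3 + 5*cos(3*w)/3.
Then F(pi/6) - F(-pi/6) = (2/3) - (-2/3) = 4/3.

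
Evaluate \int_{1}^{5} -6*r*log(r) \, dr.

36 - 75*log(5)

Integrate by parts once (u = ln r, dv = -6*r dr).
An antiderivative is F(r) = -3*r**2*(2*log(r) - 1)/2.
Then F(5) - F(1) = (75/2 - 75*log(5)) - (3/2) = 36 - 75*log(5).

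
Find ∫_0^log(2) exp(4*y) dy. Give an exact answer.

15/4

Let u = exp(y), so du = exp(y) dy. When y = 0, u = 1; when y = log(2), u = 2.
The integral becomes ∫ u**3 du from 1 to 2, with antiderivative u**4/4.
Back in y: F(y) = exp(4*y)/4.
Then F(log(2)) - F(0) = (4) - (1/4) = 15/4.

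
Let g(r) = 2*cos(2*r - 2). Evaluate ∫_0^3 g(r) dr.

sin(4) + sin(2)

Let u = 2*r - 2, so du = 2 dr. When r = 0, u = -2; when r = 3, u = 4.
The integral becomes ∫ cos(u) du from -2 to 4, with antiderivative sin(u).
Back in r: F(r) = sin(2*r - 2).
Then F(3) - F(0) = (sin(4)) - (-sin(2)) = sin(4) + sin(2).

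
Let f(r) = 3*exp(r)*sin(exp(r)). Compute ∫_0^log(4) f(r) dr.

Let u = exp(r), so du = exp(r) dr. When r = 0, u = 1; when r = log(4), u = 4.
The integral becomes 3·∫ sin(u) du from 1 to 4, with antiderivative -3*cos(u).
Back in r: F(r) = -3*cos(exp(r)).
Then F(log(4)) - F(0) = (-3*cos(4)) - (-3*cos(1)) = 3*cos(1) - 3*cos(4).

3*cos(1) - 3*cos(4)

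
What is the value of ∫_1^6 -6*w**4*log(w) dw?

Integrate by parts once (u = ln w, dv = -6*w**4 dw).
An antiderivative is F(w) = -6*w**5*(5*log(w) - 1)/25.
Then F(6) - F(1) = (46656/25 - 46656*log(6)/5) - (6/25) = 1866 - 46656*log(6)/5.

1866 - 46656*log(6)/5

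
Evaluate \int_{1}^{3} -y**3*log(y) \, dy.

5 - 81*log(3)/4

Integrate by parts once (u = ln y, dv = -y**3 dy).
An antiderivative is F(y) = -y**4*(4*log(y) - 1)/16.
Then F(3) - F(1) = (81/16 - 81*log(3)/4) - (1/16) = 5 - 81*log(3)/4.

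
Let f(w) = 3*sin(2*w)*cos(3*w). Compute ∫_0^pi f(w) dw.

-12/5

Use the identity sin(2*w)cos(3*w) = [sin(5*w) + sin(-w)]/2.
An antiderivative is F(w) = 3*cos(w)/2 - 3*cos(5*w)/10.
Then F(pi) - F(0) = (-6/5) - (6/5) = -12/5.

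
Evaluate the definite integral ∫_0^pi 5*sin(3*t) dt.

An antiderivative is F(t) = -5*cos(3*t)/3.
Then F(pi) - F(0) = (5/3) - (-5/3) = 10/3.

10/3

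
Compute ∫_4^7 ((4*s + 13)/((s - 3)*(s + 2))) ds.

-log(3) + 11*log(2)

Factor the denominator: s**2 - s - 6 = (s + 2)(s - 3).
Partial fractions: (4*s + 13)/((s - 3)*(s + 2)) = -1/(s + 2) + 5/(s - 3).
An antiderivative is F(s) = 5*log(s - 3) - log(s + 2).
Then F(7) - F(4) = (-2*log(3) + 10*log(2)) - (-log(6)) = -log(3) + 11*log(2).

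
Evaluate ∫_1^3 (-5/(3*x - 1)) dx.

An antiderivative is F(x) = -5*log(3*x - 1)/3.
Then F(3) - F(1) = (-log(32)) - (-5*log(2)/3) = -10*log(2)/3.

-10*log(2)/3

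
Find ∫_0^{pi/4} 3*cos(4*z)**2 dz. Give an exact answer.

3*pi/8

Use the identity cos^2(4*z) = (1 + cos(8*z))/2.
An antiderivative is F(z) = 3*z/2 + 3*sin(8*z)/16.
Then F(pi/4) - F(0) = (3*pi/8) - (0) = 3*pi/8.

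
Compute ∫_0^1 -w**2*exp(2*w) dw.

1/4 - exp(2)/4

Integrate by parts twice (u = w^2, dv = -exp(2*w) dw).
An antiderivative is F(w) = (-2*w**2 + 2*w - 1)*exp(2*w)/4.
Then F(1) - F(0) = (-exp(2)/4) - (-1/4) = 1/4 - exp(2)/4.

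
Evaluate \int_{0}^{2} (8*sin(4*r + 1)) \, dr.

Let u = 4*r + 1, so du = 4 dr. When r = 0, u = 1; when r = 2, u = 9.
The integral becomes 2·∫ sin(u) du from 1 to 9, with antiderivative -2*cos(u).
Back in r: F(r) = -2*cos(4*r + 1).
Then F(2) - F(0) = (-2*cos(9)) - (-2*cos(1)) = 2*cos(1) - 2*cos(9).

2*cos(1) - 2*cos(9)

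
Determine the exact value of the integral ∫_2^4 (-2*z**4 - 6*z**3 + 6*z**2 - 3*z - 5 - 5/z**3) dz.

-107723/160

By the power rule, an antiderivative is F(z) = -2*z**5/5 - 3*z**4/2 + 2*z**3 - 3*z**2/2 - 5*z + 5/(2*z**2).
Then F(4) - F(2) = (-113511/160) - (-1447/40) = -107723/160.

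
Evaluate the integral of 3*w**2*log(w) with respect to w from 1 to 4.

Integrate by parts once (u = ln w, dv = 3*w**2 dw).
An antiderivative is F(w) = w**3*(3*log(w) - 1)/3.
Then F(4) - F(1) = (-64/3 + 128*log(2)) - (-1/3) = -21 + 128*log(2).

-21 + 128*log(2)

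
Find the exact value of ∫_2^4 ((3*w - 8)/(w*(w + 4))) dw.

Factor the denominator: w**2 + 4*w = (w + 4)w.
Partial fractions: (3*w - 8)/(w*(w + 4)) = 5/(w + 4) - 2/w.
An antiderivative is F(w) = -2*log(w) + 5*log(w + 4).
Then F(4) - F(2) = (11*log(2)) - (3*log(2) + 5*log(3)) = -5*log(3) + 8*log(2).

-5*log(3) + 8*log(2)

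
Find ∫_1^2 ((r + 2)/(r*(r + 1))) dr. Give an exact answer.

Factor the denominator: r**2 + r = (r + 1)r.
Partial fractions: (r + 2)/(r*(r + 1)) = -1/(r + 1) + 2/r.
An antiderivative is F(r) = 2*log(r) - log(r + 1).
Then F(2) - F(1) = (log(4/3)) - (-log(2)) = log(8/3).

log(8/3)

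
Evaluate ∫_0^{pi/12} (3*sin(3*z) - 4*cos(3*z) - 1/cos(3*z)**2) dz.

2/3 - 7*sqrt(2)/6

An antiderivative is F(z) = -4*sin(3*z)/3 - cos(3*z) - tan(3*z)/3.
Then F(pi/12) - F(0) = (-7*sqrt(2)/6 - 1/3) - (-1) = 2/3 - 7*sqrt(2)/6.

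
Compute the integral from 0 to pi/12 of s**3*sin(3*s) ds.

sqrt(2)*(-384 - pi**3 + 12*pi**2 + 96*pi)/10368

Integrate by parts 3 times (u = s^3, dv = sin(3*s) ds).
An antiderivative is F(s) = -s**3*cos(3*s)/3 + s**2*sin(3*s)/3 + 2*s*cos(3*s)/9 - 2*sin(3*s)/27.
Then F(pi/12) - F(0) = (sqrt(2)*(-384 - pi**3 + 12*pi**2 + 96*pi)/10368) - (0) = sqrt(2)*(-384 - pi**3 + 12*pi**2 + 96*pi)/10368.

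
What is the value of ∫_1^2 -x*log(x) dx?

Integrate by parts once (u = ln x, dv = -x dx).
An antiderivative is F(x) = -x**2*(2*log(x) - 1)/4.
Then F(2) - F(1) = (1 - log(4)) - (1/4) = 3/4 - log(4).

3/4 - log(4)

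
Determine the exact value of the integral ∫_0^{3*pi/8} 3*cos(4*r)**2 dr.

Use the identity cos^2(4*r) = (1 + cos(8*r))/2.
An antiderivative is F(r) = 3*r/2 + 3*sin(8*r)/16.
Then F(3*pi/8) - F(0) = (9*pi/16) - (0) = 9*pi/16.

9*pi/16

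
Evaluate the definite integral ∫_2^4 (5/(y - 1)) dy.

5*log(3)

An antiderivative is F(y) = 5*log(y - 1).
Then F(4) - F(2) = (5*log(3)) - (0) = 5*log(3).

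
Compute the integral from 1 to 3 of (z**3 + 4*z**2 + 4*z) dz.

212/3

By the power rule, an antiderivative is F(z) = z**4/4 + 4*z**3/3 + 2*z**2.
Then F(3) - F(1) = (297/4) - (43/12) = 212/3.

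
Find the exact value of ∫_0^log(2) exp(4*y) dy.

Let u = exp(y), so du = exp(y) dy. When y = 0, u = 1; when y = log(2), u = 2.
The integral becomes ∫ u**3 du from 1 to 2, with antiderivative u**4/4.
Back in y: F(y) = exp(4*y)/4.
Then F(log(2)) - F(0) = (4) - (1/4) = 15/4.

15/4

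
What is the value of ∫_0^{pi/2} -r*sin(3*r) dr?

1/9

Integrate by parts once (u = r, dv = -sin(3*r) dr).
An antiderivative is F(r) = r*cos(3*r)/3 - sin(3*r)/9.
Then F(pi/2) - F(0) = (1/9) - (0) = 1/9.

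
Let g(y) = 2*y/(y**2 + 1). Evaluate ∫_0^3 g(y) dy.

log(10)

Let u = y**2 + 1, so du = 2*y dy. When y = 0, u = 1; when y = 3, u = 10.
The integral becomes ∫ 1/u du from 1 to 10, with antiderivative log(u).
Back in y: F(y) = log(y**2 + 1).
Then F(3) - F(0) = (log(10)) - (0) = log(10).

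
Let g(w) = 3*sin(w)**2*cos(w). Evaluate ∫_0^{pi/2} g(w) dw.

Let u = sin(w), so du = cos(w) dw. When w = 0, u = 0; when w = pi/2, u = 1.
The integral becomes 3·∫ u**2 du from 0 to 1, with antiderivative u**3.
Back in w: F(w) = sin(w)**3.
Then F(pi/2) - F(0) = (1) - (0) = 1.

1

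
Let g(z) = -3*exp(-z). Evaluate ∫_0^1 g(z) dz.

An antiderivative is F(z) = 3*exp(-z).
Then F(1) - F(0) = (3*exp(-1)) - (3) = -3 + 3*exp(-1).

-3 + 3*exp(-1)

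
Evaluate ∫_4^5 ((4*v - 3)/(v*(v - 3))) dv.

Factor the denominator: v**2 - 3*v = v(v - 3).
Partial fractions: (4*v - 3)/(v*(v - 3)) = 1/v + 3/(v - 3).
An antiderivative is F(v) = log(v) + 3*log(v - 3).
Then F(5) - F(4) = (log(40)) - (log(4)) = log(10).

log(10)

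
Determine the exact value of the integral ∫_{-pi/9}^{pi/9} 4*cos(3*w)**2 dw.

Use the identity cos^2(3*w) = (1 + cos(6*w))/2.
An antiderivative is F(w) = 2*w + sin(6*w)/3.
Then F(pi/9) - F(-pi/9) = (sqrt(3)/6 + 2*pi/9) - (-2*pi/9 - sqrt(3)/6) = sqrt(3)/3 + 4*pi/9.

sqrt(3)/3 + 4*pi/9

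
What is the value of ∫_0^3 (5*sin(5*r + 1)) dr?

cos(1) - cos(16)

Let u = 5*r + 1, so du = 5 dr. When r = 0, u = 1; when r = 3, u = 16.
The integral becomes ∫ sin(u) du from 1 to 16, with antiderivative -cos(u).
Back in r: F(r) = -cos(5*r + 1).
Then F(3) - F(0) = (-cos(16)) - (-cos(1)) = cos(1) - cos(16).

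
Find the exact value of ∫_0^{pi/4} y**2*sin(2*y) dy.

-1/4 + pi/8

Integrate by parts twice (u = y^2, dv = sin(2*y) dy).
An antiderivative is F(y) = -y**2*cos(2*y)/2 + y*sin(2*y)/2 + cos(2*y)/4.
Then F(pi/4) - F(0) = (pi/8) - (1/4) = -1/4 + pi/8.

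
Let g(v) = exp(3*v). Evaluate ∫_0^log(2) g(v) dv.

Let u = exp(v), so du = exp(v) dv. When v = 0, u = 1; when v = log(2), u = 2.
The integral becomes ∫ u**2 du from 1 to 2, with antiderivative u**3/3.
Back in v: F(v) = exp(3*v)/3.
Then F(log(2)) - F(0) = (8/3) - (1/3) = 7/3.

7/3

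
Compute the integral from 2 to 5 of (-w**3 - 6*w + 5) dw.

By the power rule, an antiderivative is F(w) = -w**4/4 - 3*w**2 + 5*w.
Then F(5) - F(2) = (-825/4) - (-6) = -801/4.

-801/4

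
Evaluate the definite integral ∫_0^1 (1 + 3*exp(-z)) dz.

4 - 3*exp(-1)

An antiderivative is F(z) = z - 3*exp(-z).
Then F(1) - F(0) = (1 - 3*exp(-1)) - (-3) = 4 - 3*exp(-1).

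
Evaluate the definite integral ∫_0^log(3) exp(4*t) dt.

20

Let u = exp(t), so du = exp(t) dt. When t = 0, u = 1; when t = log(3), u = 3.
The integral becomes ∫ u**3 du from 1 to 3, with antiderivative u**4/4.
Back in t: F(t) = exp(4*t)/4.
Then F(log(3)) - F(0) = (81/4) - (1/4) = 20.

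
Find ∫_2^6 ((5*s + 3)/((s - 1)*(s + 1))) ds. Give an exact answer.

Factor the denominator: s**2 - 1 = (s + 1)(s - 1).
Partial fractions: (5*s + 3)/((s - 1)*(s + 1)) = 1/(s + 1) + 4/(s - 1).
An antiderivative is F(s) = 4*log(s - 1) + log(s + 1).
Then F(6) - F(2) = (log(7) + 4*log(5)) - (log(3)) = -log(3) + log(7) + 4*log(5).

-log(3) + log(7) + 4*log(5)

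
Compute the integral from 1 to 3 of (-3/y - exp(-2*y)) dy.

(-6*exp(6)*log(3) - exp(4) + 1)*exp(-6)/2

An antiderivative is F(y) = -3*log(y) + exp(-2*y)/2.
Then F(3) - F(1) = (-3*log(3) + exp(-6)/2) - (exp(-2)/2) = (-6*exp(6)*log(3) - exp(4) + 1)*exp(-6)/2.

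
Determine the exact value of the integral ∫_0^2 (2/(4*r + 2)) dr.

log(5)/2

An antiderivative is F(r) = log(4*r + 2)/2.
Then F(2) - F(0) = (log(10)/2) - (log(2)/2) = log(5)/2.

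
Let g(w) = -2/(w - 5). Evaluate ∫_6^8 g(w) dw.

-log(9)

An antiderivative is F(w) = -2*log(w - 5).
Then F(8) - F(6) = (-log(9)) - (0) = -log(9).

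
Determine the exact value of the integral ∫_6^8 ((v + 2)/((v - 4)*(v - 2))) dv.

Factor the denominator: v**2 - 6*v + 8 = (v - 2)(v - 4).
Partial fractions: (v + 2)/((v - 4)*(v - 2)) = -2/(v - 2) + 3/(v - 4).
An antiderivative is F(v) = 3*log(v - 4) - 2*log(v - 2).
Then F(8) - F(6) = (log(16/9)) - (-log(2)) = log(32/9).

log(32/9)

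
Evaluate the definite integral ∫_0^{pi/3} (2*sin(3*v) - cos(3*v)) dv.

An antiderivative is F(v) = -sin(3*v)/3 - 2*cos(3*v)/3.
Then F(pi/3) - F(0) = (2/3) - (-2/3) = 4/3.

4/3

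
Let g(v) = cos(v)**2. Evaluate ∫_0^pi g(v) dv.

Use the identity cos^2(v) = (1 + cos(2*v))/2.
An antiderivative is F(v) = v/2 + sin(2*v)/4.
Then F(pi) - F(0) = (pi/2) - (0) = pi/2.

pi/2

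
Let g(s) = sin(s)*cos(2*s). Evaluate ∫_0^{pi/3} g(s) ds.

Use the identity sin(s)cos(2*s) = [sin(3*s) + sin(-s)]/2.
An antiderivative is F(s) = cos(s)/2 - cos(3*s)/6.
Then F(pi/3) - F(0) = (5/12) - (1/3) = 1/12.

1/12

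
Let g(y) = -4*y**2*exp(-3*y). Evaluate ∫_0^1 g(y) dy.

-8/27 + 68*exp(-3)/27

Integrate by parts twice (u = y^2, dv = -4*exp(-3*y) dy).
An antiderivative is F(y) = (36*y**2 + 24*y + 8)*exp(-3*y)/27.
Then F(1) - F(0) = (68*exp(-3)/27) - (8/27) = -8/27 + 68*exp(-3)/27.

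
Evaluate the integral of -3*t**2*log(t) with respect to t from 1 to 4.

Integrate by parts once (u = ln t, dv = -3*t**2 dt).
An antiderivative is F(t) = -t**3*(3*log(t) - 1)/3.
Then F(4) - F(1) = (64/3 - 128*log(2)) - (1/3) = 21 - 128*log(2).

21 - 128*log(2)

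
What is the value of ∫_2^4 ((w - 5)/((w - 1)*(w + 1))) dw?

-5*log(3) + 3*log(5)

Factor the denominator: w**2 - 1 = (w + 1)(w - 1).
Partial fractions: (w - 5)/((w - 1)*(w + 1)) = 3/(w + 1) - 2/(w - 1).
An antiderivative is F(w) = -2*log(w - 1) + 3*log(w + 1).
Then F(4) - F(2) = (-2*log(3) + 3*log(5)) - (log(27)) = -5*log(3) + 3*log(5).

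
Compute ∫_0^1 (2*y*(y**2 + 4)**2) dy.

Let u = y**2 + 4, so du = 2*y dy. When y = 0, u = 4; when y = 1, u = 5.
The integral becomes ∫ u**2 du from 4 to 5, with antiderivative u**3/3.
Back in y: F(y) = (y**2 + 4)**3/3.
Then F(1) - F(0) = (125/3) - (64/3) = 61/3.

61/3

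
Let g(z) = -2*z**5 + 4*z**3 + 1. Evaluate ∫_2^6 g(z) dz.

By the power rule, an antiderivative is F(z) = -z**6/3 + z**4 + z.
Then F(6) - F(2) = (-14250) - (-10/3) = -42740/3.

-42740/3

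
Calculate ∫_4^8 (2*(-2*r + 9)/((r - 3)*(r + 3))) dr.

Factor the denominator: r**2 - 9 = (r + 3)(r - 3).
Partial fractions: 2*(-2*r + 9)/((r - 3)*(r + 3)) = -5/(r + 3) + 1/(r - 3).
An antiderivative is F(r) = log(r - 3) - 5*log(r + 3).
Then F(8) - F(4) = (-5*log(11) + log(5)) - (-5*log(7)) = -5*log(11) + log(5) + 5*log(7).

-5*log(11) + log(5) + 5*log(7)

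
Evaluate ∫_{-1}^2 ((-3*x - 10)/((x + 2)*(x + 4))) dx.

-log(32)

Factor the denominator: x**2 + 6*x + 8 = (x + 4)(x + 2).
Partial fractions: (-3*x - 10)/((x + 2)*(x + 4)) = -1/(x + 4) - 2/(x + 2).
An antiderivative is F(x) = -2*log(x + 2) - log(x + 4).
Then F(2) - F(-1) = (-log(96)) - (-log(3)) = -log(32).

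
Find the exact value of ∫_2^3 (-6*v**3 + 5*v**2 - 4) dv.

-419/6

By the power rule, an antiderivative is F(v) = -3*v**4/2 + 5*v**3/3 - 4*v.
Then F(3) - F(2) = (-177/2) - (-56/3) = -419/6.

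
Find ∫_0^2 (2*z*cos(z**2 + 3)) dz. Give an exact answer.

-sin(3) + sin(7)

Let u = z**2 + 3, so du = 2*z dz. When z = 0, u = 3; when z = 2, u = 7.
The integral becomes ∫ cos(u) du from 3 to 7, with antiderivative sin(u).
Back in z: F(z) = sin(z**2 + 3).
Then F(2) - F(0) = (sin(7)) - (sin(3)) = -sin(3) + sin(7).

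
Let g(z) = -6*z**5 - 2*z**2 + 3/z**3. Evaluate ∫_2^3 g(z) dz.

-16259/24

By the power rule, an antiderivative is F(z) = -z**6 - 2*z**3/3 - 3/(2*z**2).
Then F(3) - F(2) = (-4483/6) - (-1673/24) = -16259/24.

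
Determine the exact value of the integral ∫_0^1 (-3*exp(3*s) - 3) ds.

-exp(3) - 2

An antiderivative is F(s) = -exp(3*s) - 3*s.
Then F(1) - F(0) = (-exp(3) - 3) - (-1) = -exp(3) - 2.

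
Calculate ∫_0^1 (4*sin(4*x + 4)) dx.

Let u = 4*x + 4, so du = 4 dx. When x = 0, u = 4; when x = 1, u = 8.
The integral becomes ∫ sin(u) du from 4 to 8, with antiderivative -cos(u).
Back in x: F(x) = -cos(4*x + 4).
Then F(1) - F(0) = (-cos(8)) - (-cos(4)) = cos(4) - cos(8).

cos(4) - cos(8)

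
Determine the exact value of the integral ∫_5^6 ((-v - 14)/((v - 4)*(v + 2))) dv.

log(8/49)

Factor the denominator: v**2 - 2*v - 8 = (v + 2)(v - 4).
Partial fractions: (-v - 14)/((v - 4)*(v + 2)) = 2/(v + 2) - 3/(v - 4).
An antiderivative is F(v) = -3*log(v - 4) + 2*log(v + 2).
Then F(6) - F(5) = (log(8)) - (log(49)) = log(8/49).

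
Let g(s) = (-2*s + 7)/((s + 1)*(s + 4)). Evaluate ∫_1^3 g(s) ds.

Factor the denominator: s**2 + 5*s + 4 = (s + 4)(s + 1).
Partial fractions: (-2*s + 7)/((s + 1)*(s + 4)) = -5/(s + 4) + 3/(s + 1).
An antiderivative is F(s) = 3*log(s + 1) - 5*log(s + 4).
Then F(3) - F(1) = (-5*log(7) + 6*log(2)) - (-5*log(5) + 3*log(2)) = -5*log(7) + 3*log(2) + 5*log(5).

-5*log(7) + 3*log(2) + 5*log(5)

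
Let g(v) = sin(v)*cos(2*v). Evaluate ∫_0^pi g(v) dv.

Use the identity sin(v)cos(2*v) = [sin(3*v) + sin(-v)]/2.
An antiderivative is F(v) = cos(v)/2 - cos(3*v)/6.
Then F(pi) - F(0) = (-1/3) - (1/3) = -2/3.

-2/3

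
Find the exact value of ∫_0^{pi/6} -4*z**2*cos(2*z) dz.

Integrate by parts twice (u = z^2, dv = -4*cos(2*z) dz).
An antiderivative is F(z) = -2*z**2*sin(2*z) - 2*z*cos(2*z) + sin(2*z).
Then F(pi/6) - F(0) = (-pi/6 - sqrt(3)*pi**2/36 + sqrt(3)/2) - (0) = -pi/6 - sqrt(3)*pi**2/36 + sqrt(3)/2.

-pi/6 - sqrt(3)*pi**2/36 + sqrt(3)/2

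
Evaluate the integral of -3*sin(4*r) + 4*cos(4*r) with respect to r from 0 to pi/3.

-9/8 - sqrt(3)/2

An antiderivative is F(r) = sin(4*r) + 3*cos(4*r)/4.
Then F(pi/3) - F(0) = (-sqrt(3)/2 - 3/8) - (3/4) = -9/8 - sqrt(3)/2.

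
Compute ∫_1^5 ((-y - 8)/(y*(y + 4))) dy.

-3*log(5) + 2*log(3)

Factor the denominator: y**2 + 4*y = (y + 4)y.
Partial fractions: (-y - 8)/(y*(y + 4)) = 1/(y + 4) - 2/y.
An antiderivative is F(y) = -2*log(y) + log(y + 4).
Then F(5) - F(1) = (log(9/25)) - (log(5)) = -3*log(5) + 2*log(3).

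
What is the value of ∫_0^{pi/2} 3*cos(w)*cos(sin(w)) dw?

3*sin(1)

Let u = sin(w), so du = cos(w) dw. When w = 0, u = 0; when w = pi/2, u = 1.
The integral becomes 3·∫ cos(u) du from 0 to 1, with antiderivative 3*sin(u).
Back in w: F(w) = 3*sin(sin(w)).
Then F(pi/2) - F(0) = (3*sin(1)) - (0) = 3*sin(1).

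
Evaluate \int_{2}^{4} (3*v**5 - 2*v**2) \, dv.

5936/3

By the power rule, an antiderivative is F(v) = v**6/2 - 2*v**3/3.
Then F(4) - F(2) = (6016/3) - (80/3) = 5936/3.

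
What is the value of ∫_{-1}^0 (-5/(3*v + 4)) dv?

-10*log(2)/3

An antiderivative is F(v) = -5*log(3*v + 4)/3.
Then F(0) - F(-1) = (-10*log(2)/3) - (0) = -10*log(2)/3.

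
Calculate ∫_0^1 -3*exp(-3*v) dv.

An antiderivative is F(v) = exp(-3*v).
Then F(1) - F(0) = (exp(-3)) - (1) = -1 + exp(-3).

-1 + exp(-3)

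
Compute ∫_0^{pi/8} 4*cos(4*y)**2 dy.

pi/4

Use the identity cos^2(4*y) = (1 + cos(8*y))/2.
An antiderivative is F(y) = 2*y + sin(8*y)/4.
Then F(pi/8) - F(0) = (pi/4) - (0) = pi/4.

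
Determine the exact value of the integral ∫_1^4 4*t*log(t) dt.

-15 + 64*log(2)

Integrate by parts once (u = ln t, dv = 4*t dt).
An antiderivative is F(t) = t**2*(2*log(t) - 1).
Then F(4) - F(1) = (-16 + 64*log(2)) - (-1) = -15 + 64*log(2).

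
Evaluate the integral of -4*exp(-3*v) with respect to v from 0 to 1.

-4/3 + 4*exp(-3)/3

An antiderivative is F(v) = 4*exp(-3*v)/3.
Then F(1) - F(0) = (4*exp(-3)/3) - (4/3) = -4/3 + 4*exp(-3)/3.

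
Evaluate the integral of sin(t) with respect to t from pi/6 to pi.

sqrt(3)/2 + 1

An antiderivative is F(t) = -cos(t).
Then F(pi) - F(pi/6) = (1) - (-sqrt(3)/2) = sqrt(3)/2 + 1.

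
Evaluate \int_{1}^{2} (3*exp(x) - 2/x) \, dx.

An antiderivative is F(x) = 3*exp(x) - 2*log(x).
Then F(2) - F(1) = (-log(4) + 3*exp(2)) - (3*exp(1)) = -3*exp(1) - log(4) + 3*exp(2).

-3*exp(1) - log(4) + 3*exp(2)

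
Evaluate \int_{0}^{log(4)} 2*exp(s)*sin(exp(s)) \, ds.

2*cos(1) - 2*cos(4)

Let u = exp(s), so du = exp(s) ds. When s = 0, u = 1; when s = log(4), u = 4.
The integral becomes 2·∫ sin(u) du from 1 to 4, with antiderivative -2*cos(u).
Back in s: F(s) = -2*cos(exp(s)).
Then F(log(4)) - F(0) = (-2*cos(4)) - (-2*cos(1)) = 2*cos(1) - 2*cos(4).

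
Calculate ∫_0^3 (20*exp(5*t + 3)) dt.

-4*(1 - exp(15))*exp(3)

Let u = 5*t + 3, so du = 5 dt. When t = 0, u = 3; when t = 3, u = 18.
The integral becomes 4·∫ exp(u) du from 3 to 18, with antiderivative 4*exp(u).
Back in t: F(t) = 4*exp(5*t + 3).
Then F(3) - F(0) = (4*exp(18)) - (4*exp(3)) = -4*(1 - exp(15))*exp(3).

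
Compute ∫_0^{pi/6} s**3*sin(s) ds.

Integrate by parts 3 times (u = s^3, dv = sin(s) ds).
An antiderivative is F(s) = -s**3*cos(s) + 3*s**2*sin(s) + 6*s*cos(s) - 6*sin(s).
Then F(pi/6) - F(0) = (-3 - sqrt(3)*pi**3/432 + pi**2/24 + sqrt(3)*pi/2) - (0) = -3 - sqrt(3)*pi**3/432 + pi**2/24 + sqrt(3)*pi/2.

-3 - sqrt(3)*pi**3/432 + pi**2/24 + sqrt(3)*pi/2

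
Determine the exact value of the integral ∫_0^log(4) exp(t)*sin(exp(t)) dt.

Let u = exp(t), so du = exp(t) dt. When t = 0, u = 1; when t = log(4), u = 4.
The integral becomes ∫ sin(u) du from 1 to 4, with antiderivative -cos(u).
Back in t: F(t) = -cos(exp(t)).
Then F(log(4)) - F(0) = (-cos(4)) - (-cos(1)) = cos(1) - cos(4).

cos(1) - cos(4)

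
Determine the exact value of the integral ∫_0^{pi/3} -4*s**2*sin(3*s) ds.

Integrate by parts twice (u = s^2, dv = -4*sin(3*s) ds).
An antiderivative is F(s) = 4*s**2*cos(3*s)/3 - 8*s*sin(3*s)/9 - 8*cos(3*s)/27.
Then F(pi/3) - F(0) = (8/27 - 4*pi**2/27) - (-8/27) = 16/27 - 4*pi**2/27.

16/27 - 4*pi**2/27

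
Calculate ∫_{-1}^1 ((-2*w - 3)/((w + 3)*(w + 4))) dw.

-5*log(5) + 3*log(2) + 5*log(3)

Factor the denominator: w**2 + 7*w + 12 = (w + 4)(w + 3).
Partial fractions: (-2*w - 3)/((w + 3)*(w + 4)) = -5/(w + 4) + 3/(w + 3).
An antiderivative is F(w) = 3*log(w + 3) - 5*log(w + 4).
Then F(1) - F(-1) = (-5*log(5) + 6*log(2)) - (-5*log(3) + 3*log(2)) = -5*log(5) + 3*log(2) + 5*log(3).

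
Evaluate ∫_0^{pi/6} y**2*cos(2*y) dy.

Integrate by parts twice (u = y^2, dv = cos(2*y) dy).
An antiderivative is F(y) = y**2*sin(2*y)/2 + y*cos(2*y)/2 - sin(2*y)/4.
Then F(pi/6) - F(0) = (-sqrt(3)/8 + sqrt(3)*pi**2/144 + pi/24) - (0) = -sqrt(3)/8 + sqrt(3)*pi**2/144 + pi/24.

-sqrt(3)/8 + sqrt(3)*pi**2/144 + pi/24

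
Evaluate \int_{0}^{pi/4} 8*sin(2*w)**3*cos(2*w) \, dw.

Let u = sin(2*w), so du = 2*cos(2*w) dw. When w = 0, u = 0; when w = pi/4, u = 1.
The integral becomes 4·∫ u**3 du from 0 to 1, with antiderivative u**4.
Back in w: F(w) = sin(2*w)**4.
Then F(pi/4) - F(0) = (1) - (0) = 1.

1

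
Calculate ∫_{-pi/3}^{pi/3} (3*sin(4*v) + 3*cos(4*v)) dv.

-3*sqrt(3)/4

An antiderivative is F(v) = 3*sin(4*v)/4 - 3*cos(4*v)/4.
Then F(pi/3) - F(-pi/3) = (3/8 - 3*sqrt(3)/8) - (3/8 + 3*sqrt(3)/8) = -3*sqrt(3)/4.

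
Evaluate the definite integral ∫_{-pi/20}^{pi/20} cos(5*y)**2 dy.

Use the identity cos^2(5*y) = (1 + cos(10*y))/2.
An antiderivative is F(y) = y/2 + sin(10*y)/20.
Then F(pi/20) - F(-pi/20) = (1/20 + pi/40) - (-pi/40 - 1/20) = 1/10 + pi/20.

1/10 + pi/20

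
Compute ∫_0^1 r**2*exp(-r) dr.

2 - 5*exp(-1)

Integrate by parts twice (u = r^2, dv = exp(-r) dr).
An antiderivative is F(r) = (-r**2 - 2*r - 2)*exp(-r).
Then F(1) - F(0) = (-5*exp(-1)) - (-2) = 2 - 5*exp(-1).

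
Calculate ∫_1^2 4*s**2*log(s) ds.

-28/9 + 32*log(2)/3

Integrate by parts once (u = ln s, dv = 4*s**2 ds).
An antiderivative is F(s) = 4*s**3*(3*log(s) - 1)/9.
Then F(2) - F(1) = (-32/9 + 32*log(2)/3) - (-4/9) = -28/9 + 32*log(2)/3.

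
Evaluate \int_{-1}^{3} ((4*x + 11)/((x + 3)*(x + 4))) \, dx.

-6*log(3) + 5*log(7)

Factor the denominator: x**2 + 7*x + 12 = (x + 4)(x + 3).
Partial fractions: (4*x + 11)/((x + 3)*(x + 4)) = 5/(x + 4) - 1/(x + 3).
An antiderivative is F(x) = -log(x + 3) + 5*log(x + 4).
Then F(3) - F(-1) = (-log(3) - log(2) + 5*log(7)) - (-log(2) + 5*log(3)) = -6*log(3) + 5*log(7).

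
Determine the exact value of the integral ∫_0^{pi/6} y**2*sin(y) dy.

Integrate by parts twice (u = y^2, dv = sin(y) dy).
An antiderivative is F(y) = -y**2*cos(y) + 2*y*sin(y) + 2*cos(y).
Then F(pi/6) - F(0) = (-sqrt(3)*pi**2/72 + pi/6 + sqrt(3)) - (2) = -2 - sqrt(3)*pi**2/72 + pi/6 + sqrt(3).

-2 - sqrt(3)*pi**2/72 + pi/6 + sqrt(3)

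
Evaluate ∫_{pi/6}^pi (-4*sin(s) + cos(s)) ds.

-9/2 - 2*sqrt(3)

An antiderivative is F(s) = sin(s) + 4*cos(s).
Then F(pi) - F(pi/6) = (-4) - (1/2 + 2*sqrt(3)) = -9/2 - 2*sqrt(3).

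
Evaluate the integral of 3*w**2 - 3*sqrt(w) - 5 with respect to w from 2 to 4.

4*sqrt(2) + 30

By the power rule, an antiderivative is F(w) = -2*w**(3/2) + w**3 - 5*w.
Then F(4) - F(2) = (28) - (-4*sqrt(2) - 2) = 4*sqrt(2) + 30.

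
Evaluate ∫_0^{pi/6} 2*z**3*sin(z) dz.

Integrate by parts 3 times (u = z^3, dv = 2*sin(z) dz).
An antiderivative is F(z) = -2*z**3*cos(z) + 6*z**2*sin(z) + 12*z*cos(z) - 12*sin(z).
Then F(pi/6) - F(0) = (-6 - sqrt(3)*pi**3/216 + pi**2/12 + sqrt(3)*pi) - (0) = -6 - sqrt(3)*pi**3/216 + pi**2/12 + sqrt(3)*pi.

-6 - sqrt(3)*pi**3/216 + pi**2/12 + sqrt(3)*pi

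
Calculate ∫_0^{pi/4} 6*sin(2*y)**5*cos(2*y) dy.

Let u = sin(2*y), so du = 2*cos(2*y) dy. When y = 0, u = 0; when y = pi/4, u = 1.
The integral becomes 3·∫ u**5 du from 0 to 1, with antiderivative u**6/2.
Back in y: F(y) = sin(2*y)**6/2.
Then F(pi/4) - F(0) = (1/2) - (0) = 1/2.

1/2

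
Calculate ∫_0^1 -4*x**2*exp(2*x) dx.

Integrate by parts twice (u = x^2, dv = -4*exp(2*x) dx).
An antiderivative is F(x) = (-2*x**2 + 2*x - 1)*exp(2*x).
Then F(1) - F(0) = (-exp(2)) - (-1) = 1 - exp(2).

1 - exp(2)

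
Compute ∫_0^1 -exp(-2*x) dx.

(1 - exp(2))*exp(-2)/2

An antiderivative is F(x) = exp(-2*x)/2.
Then F(1) - F(0) = (exp(-2)/2) - (1/2) = (1 - exp(2))*exp(-2)/2.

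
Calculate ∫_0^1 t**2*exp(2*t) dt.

Integrate by parts twice (u = t^2, dv = exp(2*t) dt).
An antiderivative is F(t) = (2*t**2 - 2*t + 1)*exp(2*t)/4.
Then F(1) - F(0) = (exp(2)/4) - (1/4) = -1/4 + exp(2)/4.

-1/4 + exp(2)/4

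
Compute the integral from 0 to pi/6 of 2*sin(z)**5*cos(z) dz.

1/192

Let u = sin(z), so du = cos(z) dz. When z = 0, u = 0; when z = pi/6, u = 1/2.
The integral becomes 2·∫ u**5 du from 0 to 1/2, with antiderivative u**6/3.
Back in z: F(z) = sin(z)**6/3.
Then F(pi/6) - F(0) = (1/192) - (0) = 1/192.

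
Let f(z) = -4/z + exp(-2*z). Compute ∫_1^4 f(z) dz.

(-16*exp(8)*log(2) - 1 + exp(6))*exp(-8)/2

An antiderivative is F(z) = -4*log(z) - exp(-2*z)/2.
Then F(4) - F(1) = (-8*log(2) - exp(-8)/2) - (-exp(-2)/2) = (-16*exp(8)*log(2) - 1 + exp(6))*exp(-8)/2.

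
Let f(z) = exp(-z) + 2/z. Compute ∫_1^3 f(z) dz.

An antiderivative is F(z) = 2*log(z) - exp(-z).
Then F(3) - F(1) = (-exp(-3) + 2*log(3)) - (-exp(-1)) = -exp(-3) + exp(-1) + 2*log(3).

-exp(-3) + exp(-1) + 2*log(3)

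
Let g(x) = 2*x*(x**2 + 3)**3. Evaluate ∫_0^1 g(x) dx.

175/4

Let u = x**2 + 3, so du = 2*x dx. When x = 0, u = 3; when x = 1, u = 4.
The integral becomes ∫ u**3 du from 3 to 4, with antiderivative u**4/4.
Back in x: F(x) = (x**2 + 3)**4/4.
Then F(1) - F(0) = (64) - (81/4) = 175/4.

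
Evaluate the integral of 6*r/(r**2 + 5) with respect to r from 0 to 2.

-3*log(5) + 6*log(3)

Let u = r**2 + 5, so du = 2*r dr. When r = 0, u = 5; when r = 2, u = 9.
The integral becomes 3·∫ 1/u du from 5 to 9, with antiderivative 3*log(u).
Back in r: F(r) = 3*log(r**2 + 5).
Then F(2) - F(0) = (6*log(3)) - (3*log(5)) = -3*log(5) + 6*log(3).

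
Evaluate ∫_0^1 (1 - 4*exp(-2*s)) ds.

-1 + 2*exp(-2)

An antiderivative is F(s) = s + 2*exp(-2*s).
Then F(1) - F(0) = (2*exp(-2) + 1) - (2) = -1 + 2*exp(-2).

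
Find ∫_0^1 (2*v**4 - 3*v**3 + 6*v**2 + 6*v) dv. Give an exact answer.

93/20

By the power rule, an antiderivative is F(v) = 2*v**5/5 - 3*v**4/4 + 2*v**3 + 3*v**2.
Then F(1) - F(0) = (93/20) - (0) = 93/20.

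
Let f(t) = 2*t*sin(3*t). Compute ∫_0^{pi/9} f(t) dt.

Integrate by parts once (u = t, dv = 2*sin(3*t) dt).
An antiderivative is F(t) = -2*t*cos(3*t)/3 + 2*sin(3*t)/9.
Then F(pi/9) - F(0) = (-pi/27 + sqrt(3)/9) - (0) = -pi/27 + sqrt(3)/9.

-pi/27 + sqrt(3)/9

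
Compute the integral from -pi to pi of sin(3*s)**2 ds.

Use the identity sin^2(3*s) = (1 - cos(6*s))/2.
An antiderivative is F(s) = s/2 - sin(6*s)/12.
Then F(pi) - F(-pi) = (pi/2) - (-pi/2) = pi.

pi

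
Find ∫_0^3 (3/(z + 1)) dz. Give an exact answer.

log(64)

An antiderivative is F(z) = 3*log(z + 1).
Then F(3) - F(0) = (log(64)) - (0) = log(64).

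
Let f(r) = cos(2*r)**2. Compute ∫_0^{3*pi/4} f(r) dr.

3*pi/8

Use the identity cos^2(2*r) = (1 + cos(4*r))/2.
An antiderivative is F(r) = r/2 + sin(4*r)/8.
Then F(3*pi/4) - F(0) = (3*pi/8) - (0) = 3*pi/8.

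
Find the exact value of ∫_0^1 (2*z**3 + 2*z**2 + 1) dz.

13/6

By the power rule, an antiderivative is F(z) = z**4/2 + 2*z**3/3 + z.
Then F(1) - F(0) = (13/6) - (0) = 13/6.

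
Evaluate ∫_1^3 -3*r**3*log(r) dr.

Integrate by parts once (u = ln r, dv = -3*r**3 dr).
An antiderivative is F(r) = -3*r**4*(4*log(r) - 1)/16.
Then F(3) - F(1) = (243/16 - 243*log(3)/4) - (3/16) = 15 - 243*log(3)/4.

15 - 243*log(3)/4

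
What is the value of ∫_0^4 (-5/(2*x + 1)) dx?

An antiderivative is F(x) = -5*log(2*x + 1)/2.
Then F(4) - F(0) = (-5*log(3)) - (0) = -5*log(3).

-5*log(3)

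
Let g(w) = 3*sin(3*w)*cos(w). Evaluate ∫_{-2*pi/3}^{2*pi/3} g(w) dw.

Use the identity sin(3*w)cos(w) = [sin(4*w) + sin(2*w)]/2.
An antiderivative is F(w) = -3*cos(2*w)/4 - 3*cos(4*w)/8.
Then F(2*pi/3) - F(-2*pi/3) = (9/16) - (9/16) = 0.

0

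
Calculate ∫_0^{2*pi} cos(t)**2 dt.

Use the identity cos^2(t) = (1 + cos(2*t))/2.
An antiderivative is F(t) = t/2 + sin(2*t)/4.
Then F(2*pi) - F(0) = (pi) - (0) = pi.

pi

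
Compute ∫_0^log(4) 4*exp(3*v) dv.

Let u = exp(v), so du = exp(v) dv. When v = 0, u = 1; when v = log(4), u = 4.
The integral becomes 4·∫ u**2 du from 1 to 4, with antiderivative 4*u**3/3.
Back in v: F(v) = 4*exp(3*v)/3.
Then F(log(4)) - F(0) = (256/3) - (4/3) = 84.

84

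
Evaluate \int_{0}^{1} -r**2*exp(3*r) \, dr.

Integrate by parts twice (u = r^2, dv = -exp(3*r) dr).
An antiderivative is F(r) = (-9*r**2 + 6*r - 2)*exp(3*r)/27.
Then F(1) - F(0) = (-5*exp(3)/27) - (-2/27) = 2/27 - 5*exp(3)/27.

2/27 - 5*exp(3)/27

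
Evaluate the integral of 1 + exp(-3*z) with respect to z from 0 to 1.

An antiderivative is F(z) = z - exp(-3*z)/3.
Then F(1) - F(0) = (1 - exp(-3)/3) - (-1/3) = 4/3 - exp(-3)/3.

4/3 - exp(-3)/3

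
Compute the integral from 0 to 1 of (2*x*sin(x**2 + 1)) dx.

Let u = x**2 + 1, so du = 2*x dx. When x = 0, u = 1; when x = 1, u = 2.
The integral becomes ∫ sin(u) du from 1 to 2, with antiderivative -cos(u).
Back in x: F(x) = -cos(x**2 + 1).
Then F(1) - F(0) = (-cos(2)) - (-cos(1)) = -cos(2) + cos(1).

-cos(2) + cos(1)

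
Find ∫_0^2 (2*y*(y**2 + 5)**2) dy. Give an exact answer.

604/3

Let u = y**2 + 5, so du = 2*y dy. When y = 0, u = 5; when y = 2, u = 9.
The integral becomes ∫ u**2 du from 5 to 9, with antiderivative u**3/3.
Back in y: F(y) = (y**2 + 5)**3/3.
Then F(2) - F(0) = (243) - (125/3) = 604/3.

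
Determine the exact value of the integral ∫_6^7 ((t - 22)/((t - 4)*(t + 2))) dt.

Factor the denominator: t**2 - 2*t - 8 = (t + 2)(t - 4).
Partial fractions: (t - 22)/((t - 4)*(t + 2)) = 4/(t + 2) - 3/(t - 4).
An antiderivative is F(t) = -3*log(t - 4) + 4*log(t + 2).
Then F(7) - F(6) = (5*log(3)) - (9*log(2)) = -9*log(2) + 5*log(3).

-9*log(2) + 5*log(3)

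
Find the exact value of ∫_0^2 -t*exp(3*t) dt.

-5*exp(6)/9 - 1/9

Integrate by parts once (u = t, dv = -exp(3*t) dt).
An antiderivative is F(t) = (-3*t + 1)*exp(3*t)/9.
Then F(2) - F(0) = (-5*exp(6)/9) - (1/9) = -5*exp(6)/9 - 1/9.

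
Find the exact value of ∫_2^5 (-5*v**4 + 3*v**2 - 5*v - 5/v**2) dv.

By the power rule, an antiderivative is F(v) = -v**5 + v**3 - 5*v**2/2 + 5/v.
Then F(5) - F(2) = (-6123/2) - (-63/2) = -3030.

-3030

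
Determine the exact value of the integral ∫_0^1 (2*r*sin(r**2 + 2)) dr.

cos(2) - cos(3)

Let u = r**2 + 2, so du = 2*r dr. When r = 0, u = 2; when r = 1, u = 3.
The integral becomes ∫ sin(u) du from 2 to 3, with antiderivative -cos(u).
Back in r: F(r) = -cos(r**2 + 2).
Then F(1) - F(0) = (-cos(3)) - (-cos(2)) = cos(2) - cos(3).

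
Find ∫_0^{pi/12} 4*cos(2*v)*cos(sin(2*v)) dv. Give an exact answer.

2*sin(1/2)

Let u = sin(2*v), so du = 2*cos(2*v) dv. When v = 0, u = 0; when v = pi/12, u = 1/2.
The integral becomes 2·∫ cos(u) du from 0 to 1/2, with antiderivative 2*sin(u).
Back in v: F(v) = 2*sin(sin(2*v)).
Then F(pi/12) - F(0) = (2*sin(1/2)) - (0) = 2*sin(1/2).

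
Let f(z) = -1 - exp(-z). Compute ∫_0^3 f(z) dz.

-4 + exp(-3)

An antiderivative is F(z) = -z + exp(-z).
Then F(3) - F(0) = (-3 + exp(-3)) - (1) = -4 + exp(-3).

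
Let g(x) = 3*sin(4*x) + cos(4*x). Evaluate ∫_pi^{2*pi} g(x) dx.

An antiderivative is F(x) = sin(4*x)/4 - 3*cos(4*x)/4.
Then F(2*pi) - F(pi) = (-3/4) - (-3/4) = 0.

0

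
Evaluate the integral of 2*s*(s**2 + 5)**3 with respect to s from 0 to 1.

Let u = s**2 + 5, so du = 2*s ds. When s = 0, u = 5; when s = 1, u = 6.
The integral becomes ∫ u**3 du from 5 to 6, with antiderivative u**4/4.
Back in s: F(s) = (s**2 + 5)**4/4.
Then F(1) - F(0) = (324) - (625/4) = 671/4.

671/4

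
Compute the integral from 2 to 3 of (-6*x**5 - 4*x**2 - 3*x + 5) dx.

By the power rule, an antiderivative is F(x) = -x**6 - 4*x**3/3 - 3*x**2/2 + 5*x.
Then F(3) - F(2) = (-1527/2) - (-212/3) = -4157/6.

-4157/6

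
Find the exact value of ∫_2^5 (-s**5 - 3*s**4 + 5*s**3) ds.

By the power rule, an antiderivative is F(s) = -s**6/6 - 3*s**5/5 + 5*s**4/4.
Then F(5) - F(2) = (-44375/12) - (-148/15) = -73761/20.

-73761/20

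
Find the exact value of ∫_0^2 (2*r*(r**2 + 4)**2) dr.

448/3

Let u = r**2 + 4, so du = 2*r dr. When r = 0, u = 4; when r = 2, u = 8.
The integral becomes ∫ u**2 du from 4 to 8, with antiderivative u**3/3.
Back in r: F(r) = (r**2 + 4)**3/3.
Then F(2) - F(0) = (512/3) - (64/3) = 448/3.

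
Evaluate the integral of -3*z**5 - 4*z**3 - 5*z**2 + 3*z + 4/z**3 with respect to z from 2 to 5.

-427629/50

By the power rule, an antiderivative is F(z) = -z**6/2 - z**4 - 5*z**3/3 + 3*z**2/2 - 2/z**2.
Then F(5) - F(2) = (-645631/75) - (-335/6) = -427629/50.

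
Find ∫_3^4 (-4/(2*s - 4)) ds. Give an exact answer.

An antiderivative is F(s) = -2*log(2*s - 4).
Then F(4) - F(3) = (-log(16)) - (-log(4)) = -log(4).

-log(4)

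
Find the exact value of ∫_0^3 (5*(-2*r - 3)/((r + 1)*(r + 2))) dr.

Factor the denominator: r**2 + 3*r + 2 = (r + 2)(r + 1).
Partial fractions: 5*(-2*r - 3)/((r + 1)*(r + 2)) = -5/(r + 2) - 5/(r + 1).
An antiderivative is F(r) = -5*log(r + 1) - 5*log(r + 2).
Then F(3) - F(0) = (-5*log(5) - 10*log(2)) - (-log(32)) = -5*log(5) - 5*log(2).

-5*log(5) - 5*log(2)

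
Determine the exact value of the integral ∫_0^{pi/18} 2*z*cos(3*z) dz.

-2/9 + pi/54 + sqrt(3)/9

Integrate by parts once (u = z, dv = 2*cos(3*z) dz).
An antiderivative is F(z) = 2*z*sin(3*z)/3 + 2*cos(3*z)/9.
Then F(pi/18) - F(0) = (pi/54 + sqrt(3)/9) - (2/9) = -2/9 + pi/54 + sqrt(3)/9.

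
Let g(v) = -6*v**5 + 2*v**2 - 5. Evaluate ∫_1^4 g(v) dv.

By the power rule, an antiderivative is F(v) = -v**6 + 2*v**3/3 - 5*v.
Then F(4) - F(1) = (-12220/3) - (-16/3) = -4068.

-4068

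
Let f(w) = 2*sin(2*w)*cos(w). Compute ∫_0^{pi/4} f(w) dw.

4/3 - sqrt(2)/3

Use the identity sin(2*w)cos(w) = [sin(3*w) + sin(w)]/2.
An antiderivative is F(w) = -cos(w) - cos(3*w)/3.
Then F(pi/4) - F(0) = (-sqrt(2)/3) - (-4/3) = 4/3 - sqrt(2)/3.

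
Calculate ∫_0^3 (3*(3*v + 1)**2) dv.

333

Let u = 3*v + 1, so du = 3 dv. When v = 0, u = 1; when v = 3, u = 10.
The integral becomes ∫ u**2 du from 1 to 10, with antiderivative u**3/3.
Back in v: F(v) = (3*v + 1)**3/3.
Then F(3) - F(0) = (1000/3) - (1/3) = 333.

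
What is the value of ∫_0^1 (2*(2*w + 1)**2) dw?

26/3

Let u = 2*w + 1, so du = 2 dw. When w = 0, u = 1; when w = 1, u = 3.
The integral becomes ∫ u**2 du from 1 to 3, with antiderivative u**3/3.
Back in w: F(w) = (2*w + 1)**3/3.
Then F(1) - F(0) = (9) - (1/3) = 26/3.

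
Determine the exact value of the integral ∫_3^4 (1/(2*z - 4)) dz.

An antiderivative is F(z) = log(2*z - 4)/2.
Then F(4) - F(3) = (log(2)) - (log(2)/2) = log(2)/2.

log(2)/2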